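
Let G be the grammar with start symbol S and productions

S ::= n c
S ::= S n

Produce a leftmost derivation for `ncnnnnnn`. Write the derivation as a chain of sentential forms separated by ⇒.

S⇒Sn⇒Snn⇒Snnn⇒Snnnn⇒Snnnnn⇒Snnnnnn⇒ncnnnnnn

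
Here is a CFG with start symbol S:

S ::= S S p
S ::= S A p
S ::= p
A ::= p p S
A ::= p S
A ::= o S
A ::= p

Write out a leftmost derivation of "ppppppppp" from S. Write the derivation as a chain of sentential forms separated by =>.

S => SAp   [S ::= S A p]
SAp => SApAp   [S ::= S A p]
SApAp => SApApAp   [S ::= S A p]
SApApAp => SSpApApAp   [S ::= S S p]
SSpApApAp => pSpApApAp   [S ::= p]
pSpApApAp => pppApApAp   [S ::= p]
pppApApAp => pppppApAp   [A ::= p]
pppppApAp => pppppppAp   [A ::= p]
pppppppAp => ppppppppp   [A ::= p]

S=>SAp=>SApAp=>SApApAp=>SSpApApAp=>pSpApApAp=>pppApApAp=>pppppApAp=>pppppppAp=>ppppppppp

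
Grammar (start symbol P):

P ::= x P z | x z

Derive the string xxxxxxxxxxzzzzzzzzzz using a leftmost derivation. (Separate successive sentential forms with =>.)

P => xPz => xxPzz => xxxPzzz => xxxxPzzzz => xxxxxPzzzzz => xxxxxxPzzzzzz => xxxxxxxPzzzzzzz => xxxxxxxxPzzzzzzzz => xxxxxxxxxPzzzzzzzzz => xxxxxxxxxxzzzzzzzzzz

P => xPz   [P ::= x P z]
xPz => xxPzz   [P ::= x P z]
xxPzz => xxxPzzz   [P ::= x P z]
xxxPzzz => xxxxPzzzz   [P ::= x P z]
xxxxPzzzz => xxxxxPzzzzz   [P ::= x P z]
xxxxxPzzzzz => xxxxxxPzzzzzz   [P ::= x P z]
xxxxxxPzzzzzz => xxxxxxxPzzzzzzz   [P ::= x P z]
xxxxxxxPzzzzzzz => xxxxxxxxPzzzzzzzz   [P ::= x P z]
xxxxxxxxPzzzzzzzz => xxxxxxxxxPzzzzzzzzz   [P ::= x P z]
xxxxxxxxxPzzzzzzzzz => xxxxxxxxxxzzzzzzzzzz   [P ::= x z]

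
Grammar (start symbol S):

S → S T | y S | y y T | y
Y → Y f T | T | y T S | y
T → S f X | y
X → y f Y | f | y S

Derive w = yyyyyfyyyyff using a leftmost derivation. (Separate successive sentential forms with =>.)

S=>yyT=>yySfX=>yySTfX=>yySTTfX=>yyyyTTTfX=>yyyySfXTTfX=>yyyyyfXTTfX=>yyyyyfySTTfX=>yyyyyfyyTTfX=>yyyyyfyyyTfX=>yyyyyfyyyyfX=>yyyyyfyyyyff

S => yyT   [S → y y T]
yyT => yySfX   [T → S f X]
yySfX => yySTfX   [S → S T]
yySTfX => yySTTfX   [S → S T]
yySTTfX => yyyyTTTfX   [S → y y T]
yyyyTTTfX => yyyySfXTTfX   [T → S f X]
yyyySfXTTfX => yyyyyfXTTfX   [S → y]
yyyyyfXTTfX => yyyyyfySTTfX   [X → y S]
yyyyyfySTTfX => yyyyyfyyTTfX   [S → y]
yyyyyfyyTTfX => yyyyyfyyyTfX   [T → y]
yyyyyfyyyTfX => yyyyyfyyyyfX   [T → y]
yyyyyfyyyyfX => yyyyyfyyyyff   [X → f]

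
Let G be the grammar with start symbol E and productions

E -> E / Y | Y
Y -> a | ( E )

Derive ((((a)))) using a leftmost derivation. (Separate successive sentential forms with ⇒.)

E ⇒ Y ⇒ (E) ⇒ (Y) ⇒ ((E)) ⇒ ((Y)) ⇒ (((E))) ⇒ (((Y))) ⇒ ((((E)))) ⇒ ((((Y)))) ⇒ ((((a))))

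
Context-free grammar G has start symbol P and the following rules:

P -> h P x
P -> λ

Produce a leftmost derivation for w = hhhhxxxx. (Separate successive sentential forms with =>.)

P => hPx => hhPxx => hhhPxxx => hhhhPxxxx => hhhhxxxx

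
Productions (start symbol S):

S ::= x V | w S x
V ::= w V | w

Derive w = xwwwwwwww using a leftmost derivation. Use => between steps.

S=>xV=>xwV=>xwwV=>xwwwV=>xwwwwV=>xwwwwwV=>xwwwwwwV=>xwwwwwwwV=>xwwwwwwww

S => xV   [S ::= x V]
xV => xwV   [V ::= w V]
xwV => xwwV   [V ::= w V]
xwwV => xwwwV   [V ::= w V]
xwwwV => xwwwwV   [V ::= w V]
xwwwwV => xwwwwwV   [V ::= w V]
xwwwwwV => xwwwwwwV   [V ::= w V]
xwwwwwwV => xwwwwwwwV   [V ::= w V]
xwwwwwwwV => xwwwwwwww   [V ::= w]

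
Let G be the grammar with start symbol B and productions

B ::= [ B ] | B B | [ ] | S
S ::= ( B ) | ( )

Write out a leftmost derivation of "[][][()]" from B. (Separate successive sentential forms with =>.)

B => BB   [B ::= B B]
BB => []B   [B ::= [ ]]
[]B => []BB   [B ::= B B]
[]BB => [][]B   [B ::= [ ]]
[][]B => [][][B]   [B ::= [ B ]]
[][][B] => [][][S]   [B ::= S]
[][][S] => [][][()]   [S ::= ( )]

B=>BB=>[]B=>[]BB=>[][]B=>[][][B]=>[][][S]=>[][][()]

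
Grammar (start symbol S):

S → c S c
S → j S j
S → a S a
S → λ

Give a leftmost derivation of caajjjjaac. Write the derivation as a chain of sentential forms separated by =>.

S=>cSc=>caSac=>caaSaac=>caajSjaac=>caajjSjjaac=>caajjjjaac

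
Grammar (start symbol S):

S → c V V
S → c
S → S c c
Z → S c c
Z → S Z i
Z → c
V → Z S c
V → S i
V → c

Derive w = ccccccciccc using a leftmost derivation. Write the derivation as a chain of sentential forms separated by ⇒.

S ⇒ cVV   [S → c V V]
cVV ⇒ cZScV   [V → Z S c]
cZScV ⇒ cSZiScV   [Z → S Z i]
cSZiScV ⇒ cSccZiScV   [S → S c c]
cSccZiScV ⇒ cSccccZiScV   [S → S c c]
cSccccZiScV ⇒ ccccccZiScV   [S → c]
ccccccZiScV ⇒ ccccccciScV   [Z → c]
ccccccciScV ⇒ ccccccciccV   [S → c]
ccccccciccV ⇒ ccccccciccc   [V → c]

S ⇒ cVV ⇒ cZScV ⇒ cSZiScV ⇒ cSccZiScV ⇒ cSccccZiScV ⇒ ccccccZiScV ⇒ ccccccciScV ⇒ ccccccciccV ⇒ ccccccciccc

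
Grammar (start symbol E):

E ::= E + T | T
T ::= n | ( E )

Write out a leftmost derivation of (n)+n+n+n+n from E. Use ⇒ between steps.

E ⇒ E+T   [E ::= E + T]
E+T ⇒ E+T+T   [E ::= E + T]
E+T+T ⇒ E+T+T+T   [E ::= E + T]
E+T+T+T ⇒ E+T+T+T+T   [E ::= E + T]
E+T+T+T+T ⇒ T+T+T+T+T   [E ::= T]
T+T+T+T+T ⇒ (E)+T+T+T+T   [T ::= ( E )]
(E)+T+T+T+T ⇒ (T)+T+T+T+T   [E ::= T]
(T)+T+T+T+T ⇒ (n)+T+T+T+T   [T ::= n]
(n)+T+T+T+T ⇒ (n)+n+T+T+T   [T ::= n]
(n)+n+T+T+T ⇒ (n)+n+n+T+T   [T ::= n]
(n)+n+n+T+T ⇒ (n)+n+n+n+T   [T ::= n]
(n)+n+n+n+T ⇒ (n)+n+n+n+n   [T ::= n]

E⇒E+T⇒E+T+T⇒E+T+T+T⇒E+T+T+T+T⇒T+T+T+T+T⇒(E)+T+T+T+T⇒(T)+T+T+T+T⇒(n)+T+T+T+T⇒(n)+n+T+T+T⇒(n)+n+n+T+T⇒(n)+n+n+n+T⇒(n)+n+n+n+n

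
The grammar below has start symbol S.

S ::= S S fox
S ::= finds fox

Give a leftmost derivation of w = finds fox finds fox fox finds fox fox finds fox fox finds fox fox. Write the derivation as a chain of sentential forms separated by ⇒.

S ⇒ S S fox ⇒ S S fox S fox ⇒ S S fox S fox S fox ⇒ S S fox S fox S fox S fox ⇒ finds fox S fox S fox S fox S fox ⇒ finds fox finds fox fox S fox S fox S fox ⇒ finds fox finds fox fox finds fox fox S fox S fox ⇒ finds fox finds fox fox finds fox fox finds fox fox S fox ⇒ finds fox finds fox fox finds fox fox finds fox fox finds fox fox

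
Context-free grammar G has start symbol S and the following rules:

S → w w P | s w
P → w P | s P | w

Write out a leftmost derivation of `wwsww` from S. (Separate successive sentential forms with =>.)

S => wwP => wwsP => wwswP => wwsww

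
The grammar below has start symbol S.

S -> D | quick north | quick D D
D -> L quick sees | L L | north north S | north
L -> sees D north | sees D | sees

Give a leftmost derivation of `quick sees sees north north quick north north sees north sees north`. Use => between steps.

S => quick D D => quick L L D => quick sees D north L D => quick sees L L north L D => quick sees sees D north L north L D => quick sees sees north north S north L north L D => quick sees sees north north quick north north L north L D => quick sees sees north north quick north north sees north L D => quick sees sees north north quick north north sees north sees D => quick sees sees north north quick north north sees north sees north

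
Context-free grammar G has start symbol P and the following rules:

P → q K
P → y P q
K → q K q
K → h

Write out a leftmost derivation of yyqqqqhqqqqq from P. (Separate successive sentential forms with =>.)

P=>yPq=>yyPqq=>yyqKqq=>yyqqKqqq=>yyqqqKqqqq=>yyqqqqKqqqqq=>yyqqqqhqqqqq

P => yPq   [P → y P q]
yPq => yyPqq   [P → y P q]
yyPqq => yyqKqq   [P → q K]
yyqKqq => yyqqKqqq   [K → q K q]
yyqqKqqq => yyqqqKqqqq   [K → q K q]
yyqqqKqqqq => yyqqqqKqqqqq   [K → q K q]
yyqqqqKqqqqq => yyqqqqhqqqqq   [K → h]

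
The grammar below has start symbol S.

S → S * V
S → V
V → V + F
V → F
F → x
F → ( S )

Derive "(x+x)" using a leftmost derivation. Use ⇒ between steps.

S ⇒ V ⇒ F ⇒ (S) ⇒ (V) ⇒ (V+F) ⇒ (F+F) ⇒ (x+F) ⇒ (x+x)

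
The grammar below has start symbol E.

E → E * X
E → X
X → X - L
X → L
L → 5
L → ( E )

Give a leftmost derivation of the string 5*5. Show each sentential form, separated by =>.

E => E*X   [E → E * X]
E*X => X*X   [E → X]
X*X => L*X   [X → L]
L*X => 5*X   [L → 5]
5*X => 5*L   [X → L]
5*L => 5*5   [L → 5]

E => E*X => X*X => L*X => 5*X => 5*L => 5*5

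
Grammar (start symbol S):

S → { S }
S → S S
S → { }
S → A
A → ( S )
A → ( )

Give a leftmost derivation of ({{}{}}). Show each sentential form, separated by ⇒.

S ⇒ A   [S → A]
A ⇒ (S)   [A → ( S )]
(S) ⇒ ({S})   [S → { S }]
({S}) ⇒ ({SS})   [S → S S]
({SS}) ⇒ ({{}S})   [S → { }]
({{}S}) ⇒ ({{}{}})   [S → { }]

S ⇒ A ⇒ (S) ⇒ ({S}) ⇒ ({SS}) ⇒ ({{}S}) ⇒ ({{}{}})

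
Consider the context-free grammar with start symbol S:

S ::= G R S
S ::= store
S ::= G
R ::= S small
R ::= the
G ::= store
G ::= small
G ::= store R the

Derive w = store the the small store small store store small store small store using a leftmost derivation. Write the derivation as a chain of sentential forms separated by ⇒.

S ⇒ G R S ⇒ store R the R S ⇒ store the the R S ⇒ store the the S small S ⇒ store the the G R S small S ⇒ store the the small R S small S ⇒ store the the small S small S small S ⇒ store the the small store small S small S ⇒ store the the small store small G R S small S ⇒ store the the small store small store R S small S ⇒ store the the small store small store S small S small S ⇒ store the the small store small store store small S small S ⇒ store the the small store small store store small store small S ⇒ store the the small store small store store small store small store

S ⇒ G R S   [S ::= G R S]
G R S ⇒ store R the R S   [G ::= store R the]
store R the R S ⇒ store the the R S   [R ::= the]
store the the R S ⇒ store the the S small S   [R ::= S small]
store the the S small S ⇒ store the the G R S small S   [S ::= G R S]
store the the G R S small S ⇒ store the the small R S small S   [G ::= small]
store the the small R S small S ⇒ store the the small S small S small S   [R ::= S small]
store the the small S small S small S ⇒ store the the small store small S small S   [S ::= store]
store the the small store small S small S ⇒ store the the small store small G R S small S   [S ::= G R S]
store the the small store small G R S small S ⇒ store the the small store small store R S small S   [G ::= store]
store the the small store small store R S small S ⇒ store the the small store small store S small S small S   [R ::= S small]
store the the small store small store S small S small S ⇒ store the the small store small store store small S small S   [S ::= store]
store the the small store small store store small S small S ⇒ store the the small store small store store small store small S   [S ::= store]
store the the small store small store store small store small S ⇒ store the the small store small store store small store small store   [S ::= store]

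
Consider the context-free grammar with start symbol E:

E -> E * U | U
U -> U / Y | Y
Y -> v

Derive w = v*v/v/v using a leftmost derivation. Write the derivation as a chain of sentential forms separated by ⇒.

E ⇒ E*U ⇒ U*U ⇒ Y*U ⇒ v*U ⇒ v*U/Y ⇒ v*U/Y/Y ⇒ v*Y/Y/Y ⇒ v*v/Y/Y ⇒ v*v/v/Y ⇒ v*v/v/v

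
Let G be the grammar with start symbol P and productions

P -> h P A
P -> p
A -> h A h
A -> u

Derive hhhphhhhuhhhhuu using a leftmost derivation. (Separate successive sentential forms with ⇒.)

P ⇒ hPA ⇒ hhPAA ⇒ hhhPAAA ⇒ hhhpAAA ⇒ hhhphAhAA ⇒ hhhphhAhhAA ⇒ hhhphhhAhhhAA ⇒ hhhphhhhAhhhhAA ⇒ hhhphhhhuhhhhAA ⇒ hhhphhhhuhhhhuA ⇒ hhhphhhhuhhhhuu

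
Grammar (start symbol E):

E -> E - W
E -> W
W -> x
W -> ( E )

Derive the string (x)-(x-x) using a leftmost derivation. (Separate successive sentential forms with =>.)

E => E-W => W-W => (E)-W => (W)-W => (x)-W => (x)-(E) => (x)-(E-W) => (x)-(W-W) => (x)-(x-W) => (x)-(x-x)

E => E-W   [E -> E - W]
E-W => W-W   [E -> W]
W-W => (E)-W   [W -> ( E )]
(E)-W => (W)-W   [E -> W]
(W)-W => (x)-W   [W -> x]
(x)-W => (x)-(E)   [W -> ( E )]
(x)-(E) => (x)-(E-W)   [E -> E - W]
(x)-(E-W) => (x)-(W-W)   [E -> W]
(x)-(W-W) => (x)-(x-W)   [W -> x]
(x)-(x-W) => (x)-(x-x)   [W -> x]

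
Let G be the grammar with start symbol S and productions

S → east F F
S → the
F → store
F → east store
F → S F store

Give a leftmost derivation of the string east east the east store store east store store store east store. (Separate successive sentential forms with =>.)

S => east F F   [S → east F F]
east F F => east S F store F   [F → S F store]
east S F store F => east east F F F store F   [S → east F F]
east east F F F store F => east east S F store F F store F   [F → S F store]
east east S F store F F store F => east east the F store F F store F   [S → the]
east east the F store F F store F => east east the east store store F F store F   [F → east store]
east east the east store store F F store F => east east the east store store east store F store F   [F → east store]
east east the east store store east store F store F => east east the east store store east store store store F   [F → store]
east east the east store store east store store store F => east east the east store store east store store store east store   [F → east store]

S => east F F => east S F store F => east east F F F store F => east east S F store F F store F => east east the F store F F store F => east east the east store store F F store F => east east the east store store east store F store F => east east the east store store east store store store F => east east the east store store east store store store east store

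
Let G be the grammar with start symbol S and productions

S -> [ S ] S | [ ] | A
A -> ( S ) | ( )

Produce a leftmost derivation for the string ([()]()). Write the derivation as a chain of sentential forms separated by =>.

S => A => (S) => ([S]S) => ([A]S) => ([()]S) => ([()]A) => ([()]())

S => A   [S -> A]
A => (S)   [A -> ( S )]
(S) => ([S]S)   [S -> [ S ] S]
([S]S) => ([A]S)   [S -> A]
([A]S) => ([()]S)   [A -> ( )]
([()]S) => ([()]A)   [S -> A]
([()]A) => ([()]())   [A -> ( )]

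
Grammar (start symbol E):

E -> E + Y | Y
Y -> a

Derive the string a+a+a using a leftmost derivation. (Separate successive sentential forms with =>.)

E=>E+Y=>E+Y+Y=>Y+Y+Y=>a+Y+Y=>a+a+Y=>a+a+a

E => E+Y   [E -> E + Y]
E+Y => E+Y+Y   [E -> E + Y]
E+Y+Y => Y+Y+Y   [E -> Y]
Y+Y+Y => a+Y+Y   [Y -> a]
a+Y+Y => a+a+Y   [Y -> a]
a+a+Y => a+a+a   [Y -> a]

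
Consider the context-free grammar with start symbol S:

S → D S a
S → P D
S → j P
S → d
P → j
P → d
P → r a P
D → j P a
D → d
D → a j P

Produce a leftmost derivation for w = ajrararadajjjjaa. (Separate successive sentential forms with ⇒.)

S ⇒ DSa   [S → D S a]
DSa ⇒ ajPSa   [D → a j P]
ajPSa ⇒ ajraPSa   [P → r a P]
ajraPSa ⇒ ajraraPSa   [P → r a P]
ajraraPSa ⇒ ajrararaPSa   [P → r a P]
ajrararaPSa ⇒ ajrararadSa   [P → d]
ajrararadSa ⇒ ajrararadDSaa   [S → D S a]
ajrararadDSaa ⇒ ajrararadajPSaa   [D → a j P]
ajrararadajPSaa ⇒ ajrararadajjSaa   [P → j]
ajrararadajjSaa ⇒ ajrararadajjjPaa   [S → j P]
ajrararadajjjPaa ⇒ ajrararadajjjjaa   [P → j]

S⇒DSa⇒ajPSa⇒ajraPSa⇒ajraraPSa⇒ajrararaPSa⇒ajrararadSa⇒ajrararadDSaa⇒ajrararadajPSaa⇒ajrararadajjSaa⇒ajrararadajjjPaa⇒ajrararadajjjjaa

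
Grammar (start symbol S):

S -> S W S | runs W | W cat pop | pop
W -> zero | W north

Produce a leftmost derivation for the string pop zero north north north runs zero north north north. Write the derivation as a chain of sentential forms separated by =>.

S => S W S => pop W S => pop W north S => pop W north north S => pop W north north north S => pop zero north north north S => pop zero north north north runs W => pop zero north north north runs W north => pop zero north north north runs W north north => pop zero north north north runs W north north north => pop zero north north north runs zero north north north

S => S W S   [S -> S W S]
S W S => pop W S   [S -> pop]
pop W S => pop W north S   [W -> W north]
pop W north S => pop W north north S   [W -> W north]
pop W north north S => pop W north north north S   [W -> W north]
pop W north north north S => pop zero north north north S   [W -> zero]
pop zero north north north S => pop zero north north north runs W   [S -> runs W]
pop zero north north north runs W => pop zero north north north runs W north   [W -> W north]
pop zero north north north runs W north => pop zero north north north runs W north north   [W -> W north]
pop zero north north north runs W north north => pop zero north north north runs W north north north   [W -> W north]
pop zero north north north runs W north north north => pop zero north north north runs zero north north north   [W -> zero]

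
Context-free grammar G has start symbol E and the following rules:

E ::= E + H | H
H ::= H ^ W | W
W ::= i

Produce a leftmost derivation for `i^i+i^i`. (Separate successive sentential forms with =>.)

E => E+H   [E ::= E + H]
E+H => H+H   [E ::= H]
H+H => H^W+H   [H ::= H ^ W]
H^W+H => W^W+H   [H ::= W]
W^W+H => i^W+H   [W ::= i]
i^W+H => i^i+H   [W ::= i]
i^i+H => i^i+H^W   [H ::= H ^ W]
i^i+H^W => i^i+W^W   [H ::= W]
i^i+W^W => i^i+i^W   [W ::= i]
i^i+i^W => i^i+i^i   [W ::= i]

E => E+H => H+H => H^W+H => W^W+H => i^W+H => i^i+H => i^i+H^W => i^i+W^W => i^i+i^W => i^i+i^i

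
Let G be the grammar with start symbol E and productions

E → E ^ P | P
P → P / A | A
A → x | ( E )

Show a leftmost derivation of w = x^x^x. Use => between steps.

E => E^P   [E → E ^ P]
E^P => E^P^P   [E → E ^ P]
E^P^P => P^P^P   [E → P]
P^P^P => A^P^P   [P → A]
A^P^P => x^P^P   [A → x]
x^P^P => x^A^P   [P → A]
x^A^P => x^x^P   [A → x]
x^x^P => x^x^A   [P → A]
x^x^A => x^x^x   [A → x]

E => E^P => E^P^P => P^P^P => A^P^P => x^P^P => x^A^P => x^x^P => x^x^A => x^x^x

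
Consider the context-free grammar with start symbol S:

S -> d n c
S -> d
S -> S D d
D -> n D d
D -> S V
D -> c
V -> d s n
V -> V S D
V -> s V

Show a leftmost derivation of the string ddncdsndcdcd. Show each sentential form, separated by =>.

S => SDd   [S -> S D d]
SDd => SDdDd   [S -> S D d]
SDdDd => dDdDd   [S -> d]
dDdDd => dSVdDd   [D -> S V]
dSVdDd => ddncVdDd   [S -> d n c]
ddncVdDd => ddncVSDdDd   [V -> V S D]
ddncVSDdDd => ddncdsnSDdDd   [V -> d s n]
ddncdsnSDdDd => ddncdsndDdDd   [S -> d]
ddncdsndDdDd => ddncdsndcdDd   [D -> c]
ddncdsndcdDd => ddncdsndcdcd   [D -> c]

S => SDd => SDdDd => dDdDd => dSVdDd => ddncVdDd => ddncVSDdDd => ddncdsnSDdDd => ddncdsndDdDd => ddncdsndcdDd => ddncdsndcdcd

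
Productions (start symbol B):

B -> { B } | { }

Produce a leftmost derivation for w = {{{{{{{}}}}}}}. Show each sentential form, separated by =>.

B => {B}   [B -> { B }]
{B} => {{B}}   [B -> { B }]
{{B}} => {{{B}}}   [B -> { B }]
{{{B}}} => {{{{B}}}}   [B -> { B }]
{{{{B}}}} => {{{{{B}}}}}   [B -> { B }]
{{{{{B}}}}} => {{{{{{B}}}}}}   [B -> { B }]
{{{{{{B}}}}}} => {{{{{{{}}}}}}}   [B -> { }]

B => {B} => {{B}} => {{{B}}} => {{{{B}}}} => {{{{{B}}}}} => {{{{{{B}}}}}} => {{{{{{{}}}}}}}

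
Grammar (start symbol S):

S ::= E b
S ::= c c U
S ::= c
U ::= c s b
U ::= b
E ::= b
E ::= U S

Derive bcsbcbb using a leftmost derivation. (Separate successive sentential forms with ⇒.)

S ⇒ Eb ⇒ USb ⇒ bSb ⇒ bEbb ⇒ bUSbb ⇒ bcsbSbb ⇒ bcsbcbb

S ⇒ Eb   [S ::= E b]
Eb ⇒ USb   [E ::= U S]
USb ⇒ bSb   [U ::= b]
bSb ⇒ bEbb   [S ::= E b]
bEbb ⇒ bUSbb   [E ::= U S]
bUSbb ⇒ bcsbSbb   [U ::= c s b]
bcsbSbb ⇒ bcsbcbb   [S ::= c]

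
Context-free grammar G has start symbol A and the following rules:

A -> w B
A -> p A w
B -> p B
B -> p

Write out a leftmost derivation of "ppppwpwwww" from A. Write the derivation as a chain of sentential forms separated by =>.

A => pAw   [A -> p A w]
pAw => ppAww   [A -> p A w]
ppAww => pppAwww   [A -> p A w]
pppAwww => ppppAwwww   [A -> p A w]
ppppAwwww => ppppwBwwww   [A -> w B]
ppppwBwwww => ppppwpwwww   [B -> p]

A => pAw => ppAww => pppAwww => ppppAwwww => ppppwBwwww => ppppwpwwww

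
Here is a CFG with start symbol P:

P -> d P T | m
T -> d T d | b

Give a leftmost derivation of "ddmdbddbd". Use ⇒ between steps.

P⇒dPT⇒ddPTT⇒ddmTT⇒ddmdTdT⇒ddmdbdT⇒ddmdbddTd⇒ddmdbddbd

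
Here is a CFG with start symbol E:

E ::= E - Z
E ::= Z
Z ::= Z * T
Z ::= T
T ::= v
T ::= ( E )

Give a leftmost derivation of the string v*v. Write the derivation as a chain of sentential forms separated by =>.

E => Z => Z*T => T*T => v*T => v*v

E => Z   [E ::= Z]
Z => Z*T   [Z ::= Z * T]
Z*T => T*T   [Z ::= T]
T*T => v*T   [T ::= v]
v*T => v*v   [T ::= v]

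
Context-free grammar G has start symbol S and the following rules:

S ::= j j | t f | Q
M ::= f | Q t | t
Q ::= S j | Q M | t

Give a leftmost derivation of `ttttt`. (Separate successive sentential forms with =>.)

S => Q   [S ::= Q]
Q => QM   [Q ::= Q M]
QM => tM   [Q ::= t]
tM => tQt   [M ::= Q t]
tQt => tQMt   [Q ::= Q M]
tQMt => ttMt   [Q ::= t]
ttMt => ttQtt   [M ::= Q t]
ttQtt => ttttt   [Q ::= t]

S => Q => QM => tM => tQt => tQMt => ttMt => ttQtt => ttttt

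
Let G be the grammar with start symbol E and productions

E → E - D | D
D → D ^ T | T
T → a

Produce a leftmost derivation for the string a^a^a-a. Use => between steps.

E => E-D => D-D => D^T-D => D^T^T-D => T^T^T-D => a^T^T-D => a^a^T-D => a^a^a-D => a^a^a-T => a^a^a-a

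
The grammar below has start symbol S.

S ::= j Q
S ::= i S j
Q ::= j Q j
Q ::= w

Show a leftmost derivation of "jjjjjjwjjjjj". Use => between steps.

S => jQ => jjQj => jjjQjj => jjjjQjjj => jjjjjQjjjj => jjjjjjQjjjjj => jjjjjjwjjjjj

S => jQ   [S ::= j Q]
jQ => jjQj   [Q ::= j Q j]
jjQj => jjjQjj   [Q ::= j Q j]
jjjQjj => jjjjQjjj   [Q ::= j Q j]
jjjjQjjj => jjjjjQjjjj   [Q ::= j Q j]
jjjjjQjjjj => jjjjjjQjjjjj   [Q ::= j Q j]
jjjjjjQjjjjj => jjjjjjwjjjjj   [Q ::= w]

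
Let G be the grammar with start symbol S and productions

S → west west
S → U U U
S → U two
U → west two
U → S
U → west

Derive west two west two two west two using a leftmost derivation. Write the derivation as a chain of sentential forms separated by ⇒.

S ⇒ U U U ⇒ west two U U ⇒ west two S U ⇒ west two U two U ⇒ west two west two two U ⇒ west two west two two S ⇒ west two west two two U two ⇒ west two west two two west two

S ⇒ U U U   [S → U U U]
U U U ⇒ west two U U   [U → west two]
west two U U ⇒ west two S U   [U → S]
west two S U ⇒ west two U two U   [S → U two]
west two U two U ⇒ west two west two two U   [U → west two]
west two west two two U ⇒ west two west two two S   [U → S]
west two west two two S ⇒ west two west two two U two   [S → U two]
west two west two two U two ⇒ west two west two two west two   [U → west]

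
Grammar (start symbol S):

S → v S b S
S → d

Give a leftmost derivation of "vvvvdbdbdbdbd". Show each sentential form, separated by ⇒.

S ⇒ vSbS ⇒ vvSbSbS ⇒ vvvSbSbSbS ⇒ vvvvSbSbSbSbS ⇒ vvvvdbSbSbSbS ⇒ vvvvdbdbSbSbS ⇒ vvvvdbdbdbSbS ⇒ vvvvdbdbdbdbS ⇒ vvvvdbdbdbdbd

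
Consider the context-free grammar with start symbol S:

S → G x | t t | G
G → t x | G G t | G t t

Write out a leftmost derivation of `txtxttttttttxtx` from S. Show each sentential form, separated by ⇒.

S ⇒ Gx ⇒ GGtx ⇒ GttGtx ⇒ GGtttGtx ⇒ txGtttGtx ⇒ txGtttttGtx ⇒ txGtttttttGtx ⇒ txtxtttttttGtx ⇒ txtxttttttttxtx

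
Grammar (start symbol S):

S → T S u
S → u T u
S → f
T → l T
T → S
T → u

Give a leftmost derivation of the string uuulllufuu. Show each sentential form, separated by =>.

S => TSu => SSu => uTuSu => uuuSu => uuuTSuu => uuulTSuu => uuullTSuu => uuulllTSuu => uuullluSuu => uuulllufuu

S => TSu   [S → T S u]
TSu => SSu   [T → S]
SSu => uTuSu   [S → u T u]
uTuSu => uuuSu   [T → u]
uuuSu => uuuTSuu   [S → T S u]
uuuTSuu => uuulTSuu   [T → l T]
uuulTSuu => uuullTSuu   [T → l T]
uuullTSuu => uuulllTSuu   [T → l T]
uuulllTSuu => uuullluSuu   [T → u]
uuullluSuu => uuulllufuu   [S → f]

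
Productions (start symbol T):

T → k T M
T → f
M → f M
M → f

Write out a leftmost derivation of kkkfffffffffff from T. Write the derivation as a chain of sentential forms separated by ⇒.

T ⇒ kTM   [T → k T M]
kTM ⇒ kkTMM   [T → k T M]
kkTMM ⇒ kkkTMMM   [T → k T M]
kkkTMMM ⇒ kkkfMMM   [T → f]
kkkfMMM ⇒ kkkffMMM   [M → f M]
kkkffMMM ⇒ kkkfffMMM   [M → f M]
kkkfffMMM ⇒ kkkffffMMM   [M → f M]
kkkffffMMM ⇒ kkkfffffMMM   [M → f M]
kkkfffffMMM ⇒ kkkffffffMMM   [M → f M]
kkkffffffMMM ⇒ kkkfffffffMMM   [M → f M]
kkkfffffffMMM ⇒ kkkffffffffMMM   [M → f M]
kkkffffffffMMM ⇒ kkkfffffffffMM   [M → f]
kkkfffffffffMM ⇒ kkkffffffffffM   [M → f]
kkkffffffffffM ⇒ kkkfffffffffff   [M → f]

T ⇒ kTM ⇒ kkTMM ⇒ kkkTMMM ⇒ kkkfMMM ⇒ kkkffMMM ⇒ kkkfffMMM ⇒ kkkffffMMM ⇒ kkkfffffMMM ⇒ kkkffffffMMM ⇒ kkkfffffffMMM ⇒ kkkffffffffMMM ⇒ kkkfffffffffMM ⇒ kkkffffffffffM ⇒ kkkfffffffffff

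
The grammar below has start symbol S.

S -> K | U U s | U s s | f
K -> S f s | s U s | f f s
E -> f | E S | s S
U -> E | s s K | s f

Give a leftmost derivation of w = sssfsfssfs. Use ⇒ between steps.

S⇒K⇒Sfs⇒Kfs⇒sUsfs⇒sEsfs⇒ssSsfs⇒ssUUssfs⇒sssfUssfs⇒sssfEssfs⇒sssfsSssfs⇒sssfsfssfs

S ⇒ K   [S -> K]
K ⇒ Sfs   [K -> S f s]
Sfs ⇒ Kfs   [S -> K]
Kfs ⇒ sUsfs   [K -> s U s]
sUsfs ⇒ sEsfs   [U -> E]
sEsfs ⇒ ssSsfs   [E -> s S]
ssSsfs ⇒ ssUUssfs   [S -> U U s]
ssUUssfs ⇒ sssfUssfs   [U -> s f]
sssfUssfs ⇒ sssfEssfs   [U -> E]
sssfEssfs ⇒ sssfsSssfs   [E -> s S]
sssfsSssfs ⇒ sssfsfssfs   [S -> f]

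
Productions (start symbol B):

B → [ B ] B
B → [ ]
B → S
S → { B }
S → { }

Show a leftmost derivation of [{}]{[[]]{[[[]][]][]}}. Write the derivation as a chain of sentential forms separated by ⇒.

B ⇒ [B]B ⇒ [S]B ⇒ [{}]B ⇒ [{}]S ⇒ [{}]{B} ⇒ [{}]{[B]B} ⇒ [{}]{[[]]B} ⇒ [{}]{[[]]S} ⇒ [{}]{[[]]{B}} ⇒ [{}]{[[]]{[B]B}} ⇒ [{}]{[[]]{[[B]B]B}} ⇒ [{}]{[[]]{[[[]]B]B}} ⇒ [{}]{[[]]{[[[]][]]B}} ⇒ [{}]{[[]]{[[[]][]][]}}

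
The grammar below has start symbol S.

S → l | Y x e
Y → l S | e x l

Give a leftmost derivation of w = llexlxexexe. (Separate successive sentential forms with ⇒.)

S ⇒ Yxe   [S → Y x e]
Yxe ⇒ lSxe   [Y → l S]
lSxe ⇒ lYxexe   [S → Y x e]
lYxexe ⇒ llSxexe   [Y → l S]
llSxexe ⇒ llYxexexe   [S → Y x e]
llYxexexe ⇒ llexlxexexe   [Y → e x l]

S ⇒ Yxe ⇒ lSxe ⇒ lYxexe ⇒ llSxexe ⇒ llYxexexe ⇒ llexlxexexe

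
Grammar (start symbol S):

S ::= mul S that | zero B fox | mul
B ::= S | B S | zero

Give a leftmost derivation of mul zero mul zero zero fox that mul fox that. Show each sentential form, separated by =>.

S => mul S that   [S ::= mul S that]
mul S that => mul zero B fox that   [S ::= zero B fox]
mul zero B fox that => mul zero B S fox that   [B ::= B S]
mul zero B S fox that => mul zero S S fox that   [B ::= S]
mul zero S S fox that => mul zero mul S that S fox that   [S ::= mul S that]
mul zero mul S that S fox that => mul zero mul zero B fox that S fox that   [S ::= zero B fox]
mul zero mul zero B fox that S fox that => mul zero mul zero zero fox that S fox that   [B ::= zero]
mul zero mul zero zero fox that S fox that => mul zero mul zero zero fox that mul fox that   [S ::= mul]

S => mul S that => mul zero B fox that => mul zero B S fox that => mul zero S S fox that => mul zero mul S that S fox that => mul zero mul zero B fox that S fox that => mul zero mul zero zero fox that S fox that => mul zero mul zero zero fox that mul fox that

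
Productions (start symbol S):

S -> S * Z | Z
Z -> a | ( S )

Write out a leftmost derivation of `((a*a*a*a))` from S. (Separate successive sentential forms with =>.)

S => Z => (S) => (Z) => ((S)) => ((S*Z)) => ((S*Z*Z)) => ((S*Z*Z*Z)) => ((Z*Z*Z*Z)) => ((a*Z*Z*Z)) => ((a*a*Z*Z)) => ((a*a*a*Z)) => ((a*a*a*a))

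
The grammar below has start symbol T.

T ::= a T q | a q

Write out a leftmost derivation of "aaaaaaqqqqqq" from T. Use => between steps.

T => aTq   [T ::= a T q]
aTq => aaTqq   [T ::= a T q]
aaTqq => aaaTqqq   [T ::= a T q]
aaaTqqq => aaaaTqqqq   [T ::= a T q]
aaaaTqqqq => aaaaaTqqqqq   [T ::= a T q]
aaaaaTqqqqq => aaaaaaqqqqqq   [T ::= a q]

T => aTq => aaTqq => aaaTqqq => aaaaTqqqq => aaaaaTqqqqq => aaaaaaqqqqqq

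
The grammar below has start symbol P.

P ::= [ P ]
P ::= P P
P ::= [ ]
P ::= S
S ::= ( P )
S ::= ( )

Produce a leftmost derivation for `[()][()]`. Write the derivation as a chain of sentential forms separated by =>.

P => PP => [P]P => [S]P => [()]P => [()][P] => [()][S] => [()][()]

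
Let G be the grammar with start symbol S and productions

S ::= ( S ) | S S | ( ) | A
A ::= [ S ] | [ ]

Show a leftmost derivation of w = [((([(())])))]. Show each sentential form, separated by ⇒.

S ⇒ A   [S ::= A]
A ⇒ [S]   [A ::= [ S ]]
[S] ⇒ [(S)]   [S ::= ( S )]
[(S)] ⇒ [((S))]   [S ::= ( S )]
[((S))] ⇒ [(((S)))]   [S ::= ( S )]
[(((S)))] ⇒ [(((A)))]   [S ::= A]
[(((A)))] ⇒ [((([S])))]   [A ::= [ S ]]
[((([S])))] ⇒ [((([(S)])))]   [S ::= ( S )]
[((([(S)])))] ⇒ [((([(())])))]   [S ::= ( )]

S⇒A⇒[S]⇒[(S)]⇒[((S))]⇒[(((S)))]⇒[(((A)))]⇒[((([S])))]⇒[((([(S)])))]⇒[((([(())])))]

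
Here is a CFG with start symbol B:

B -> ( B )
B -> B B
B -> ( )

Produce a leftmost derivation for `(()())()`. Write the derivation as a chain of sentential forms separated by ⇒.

B ⇒ BB   [B -> B B]
BB ⇒ (B)B   [B -> ( B )]
(B)B ⇒ (BB)B   [B -> B B]
(BB)B ⇒ (()B)B   [B -> ( )]
(()B)B ⇒ (()())B   [B -> ( )]
(()())B ⇒ (()())()   [B -> ( )]

B ⇒ BB ⇒ (B)B ⇒ (BB)B ⇒ (()B)B ⇒ (()())B ⇒ (()())()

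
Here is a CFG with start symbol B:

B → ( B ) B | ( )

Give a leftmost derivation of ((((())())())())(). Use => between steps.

B=>(B)B=>((B)B)B=>(((B)B)B)B=>((((B)B)B)B)B=>((((())B)B)B)B=>((((())())B)B)B=>((((())())())B)B=>((((())())())())B=>((((())())())())()

B => (B)B   [B → ( B ) B]
(B)B => ((B)B)B   [B → ( B ) B]
((B)B)B => (((B)B)B)B   [B → ( B ) B]
(((B)B)B)B => ((((B)B)B)B)B   [B → ( B ) B]
((((B)B)B)B)B => ((((())B)B)B)B   [B → ( )]
((((())B)B)B)B => ((((())())B)B)B   [B → ( )]
((((())())B)B)B => ((((())())())B)B   [B → ( )]
((((())())())B)B => ((((())())())())B   [B → ( )]
((((())())())())B => ((((())())())())()   [B → ( )]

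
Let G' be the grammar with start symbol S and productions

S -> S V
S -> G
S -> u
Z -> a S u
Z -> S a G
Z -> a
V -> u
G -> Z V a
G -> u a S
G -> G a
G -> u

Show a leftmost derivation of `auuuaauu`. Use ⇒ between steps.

S ⇒ SV   [S -> S V]
SV ⇒ SVV   [S -> S V]
SVV ⇒ GVV   [S -> G]
GVV ⇒ GaVV   [G -> G a]
GaVV ⇒ ZVaaVV   [G -> Z V a]
ZVaaVV ⇒ aSuVaaVV   [Z -> a S u]
aSuVaaVV ⇒ auuVaaVV   [S -> u]
auuVaaVV ⇒ auuuaaVV   [V -> u]
auuuaaVV ⇒ auuuaauV   [V -> u]
auuuaauV ⇒ auuuaauu   [V -> u]

S ⇒ SV ⇒ SVV ⇒ GVV ⇒ GaVV ⇒ ZVaaVV ⇒ aSuVaaVV ⇒ auuVaaVV ⇒ auuuaaVV ⇒ auuuaauV ⇒ auuuaauu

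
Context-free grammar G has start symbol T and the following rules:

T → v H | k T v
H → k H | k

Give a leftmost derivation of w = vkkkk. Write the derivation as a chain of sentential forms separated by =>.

T=>vH=>vkH=>vkkH=>vkkkH=>vkkkk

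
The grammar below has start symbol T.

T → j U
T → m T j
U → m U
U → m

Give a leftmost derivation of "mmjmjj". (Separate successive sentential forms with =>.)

T => mTj => mmTjj => mmjUjj => mmjmjj

T => mTj   [T → m T j]
mTj => mmTjj   [T → m T j]
mmTjj => mmjUjj   [T → j U]
mmjUjj => mmjmjj   [U → m]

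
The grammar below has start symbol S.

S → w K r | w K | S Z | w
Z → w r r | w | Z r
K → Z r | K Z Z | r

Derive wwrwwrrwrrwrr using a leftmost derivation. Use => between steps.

S => SZ   [S → S Z]
SZ => SZZ   [S → S Z]
SZZ => SZZZ   [S → S Z]
SZZZ => SZZZZ   [S → S Z]
SZZZZ => SZZZZZ   [S → S Z]
SZZZZZ => wZZZZZ   [S → w]
wZZZZZ => wZrZZZZ   [Z → Z r]
wZrZZZZ => wwrZZZZ   [Z → w]
wwrZZZZ => wwrwZZZ   [Z → w]
wwrwZZZ => wwrwwrrZZ   [Z → w r r]
wwrwwrrZZ => wwrwwrrwrrZ   [Z → w r r]
wwrwwrrwrrZ => wwrwwrrwrrwrr   [Z → w r r]

S => SZ => SZZ => SZZZ => SZZZZ => SZZZZZ => wZZZZZ => wZrZZZZ => wwrZZZZ => wwrwZZZ => wwrwwrrZZ => wwrwwrrwrrZ => wwrwwrrwrrwrr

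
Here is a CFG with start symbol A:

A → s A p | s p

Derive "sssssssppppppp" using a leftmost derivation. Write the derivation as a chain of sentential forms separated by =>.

A=>sAp=>ssApp=>sssAppp=>ssssApppp=>sssssAppppp=>ssssssApppppp=>sssssssppppppp

A => sAp   [A → s A p]
sAp => ssApp   [A → s A p]
ssApp => sssAppp   [A → s A p]
sssAppp => ssssApppp   [A → s A p]
ssssApppp => sssssAppppp   [A → s A p]
sssssAppppp => ssssssApppppp   [A → s A p]
ssssssApppppp => sssssssppppppp   [A → s p]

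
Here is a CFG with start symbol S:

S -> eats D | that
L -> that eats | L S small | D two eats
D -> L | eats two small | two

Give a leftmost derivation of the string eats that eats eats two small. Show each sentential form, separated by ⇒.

S ⇒ eats D   [S -> eats D]
eats D ⇒ eats L   [D -> L]
eats L ⇒ eats L S small   [L -> L S small]
eats L S small ⇒ eats that eats S small   [L -> that eats]
eats that eats S small ⇒ eats that eats eats D small   [S -> eats D]
eats that eats eats D small ⇒ eats that eats eats two small   [D -> two]

S ⇒ eats D ⇒ eats L ⇒ eats L S small ⇒ eats that eats S small ⇒ eats that eats eats D small ⇒ eats that eats eats two small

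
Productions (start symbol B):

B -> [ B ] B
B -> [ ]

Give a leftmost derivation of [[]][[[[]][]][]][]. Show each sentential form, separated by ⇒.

B ⇒ [B]B   [B -> [ B ] B]
[B]B ⇒ [[]]B   [B -> [ ]]
[[]]B ⇒ [[]][B]B   [B -> [ B ] B]
[[]][B]B ⇒ [[]][[B]B]B   [B -> [ B ] B]
[[]][[B]B]B ⇒ [[]][[[B]B]B]B   [B -> [ B ] B]
[[]][[[B]B]B]B ⇒ [[]][[[[]]B]B]B   [B -> [ ]]
[[]][[[[]]B]B]B ⇒ [[]][[[[]][]]B]B   [B -> [ ]]
[[]][[[[]][]]B]B ⇒ [[]][[[[]][]][]]B   [B -> [ ]]
[[]][[[[]][]][]]B ⇒ [[]][[[[]][]][]][]   [B -> [ ]]

B ⇒ [B]B ⇒ [[]]B ⇒ [[]][B]B ⇒ [[]][[B]B]B ⇒ [[]][[[B]B]B]B ⇒ [[]][[[[]]B]B]B ⇒ [[]][[[[]][]]B]B ⇒ [[]][[[[]][]][]]B ⇒ [[]][[[[]][]][]][]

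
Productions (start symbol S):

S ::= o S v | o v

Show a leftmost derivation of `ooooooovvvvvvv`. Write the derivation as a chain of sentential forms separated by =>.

S => oSv   [S ::= o S v]
oSv => ooSvv   [S ::= o S v]
ooSvv => oooSvvv   [S ::= o S v]
oooSvvv => ooooSvvvv   [S ::= o S v]
ooooSvvvv => oooooSvvvvv   [S ::= o S v]
oooooSvvvvv => ooooooSvvvvvv   [S ::= o S v]
ooooooSvvvvvv => ooooooovvvvvvv   [S ::= o v]

S => oSv => ooSvv => oooSvvv => ooooSvvvv => oooooSvvvvv => ooooooSvvvvvv => ooooooovvvvvvv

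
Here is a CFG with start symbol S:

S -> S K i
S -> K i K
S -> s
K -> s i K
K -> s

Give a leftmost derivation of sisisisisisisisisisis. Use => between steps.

S => KiK   [S -> K i K]
KiK => siKiK   [K -> s i K]
siKiK => sisiKiK   [K -> s i K]
sisiKiK => sisisiKiK   [K -> s i K]
sisisiKiK => sisisisiKiK   [K -> s i K]
sisisisiKiK => sisisisisiKiK   [K -> s i K]
sisisisisiKiK => sisisisisisiKiK   [K -> s i K]
sisisisisisiKiK => sisisisisisisiKiK   [K -> s i K]
sisisisisisisiKiK => sisisisisisisisiK   [K -> s]
sisisisisisisisiK => sisisisisisisisisiK   [K -> s i K]
sisisisisisisisisiK => sisisisisisisisisisiK   [K -> s i K]
sisisisisisisisisisiK => sisisisisisisisisisis   [K -> s]

S=>KiK=>siKiK=>sisiKiK=>sisisiKiK=>sisisisiKiK=>sisisisisiKiK=>sisisisisisiKiK=>sisisisisisisiKiK=>sisisisisisisisiK=>sisisisisisisisisiK=>sisisisisisisisisisiK=>sisisisisisisisisisis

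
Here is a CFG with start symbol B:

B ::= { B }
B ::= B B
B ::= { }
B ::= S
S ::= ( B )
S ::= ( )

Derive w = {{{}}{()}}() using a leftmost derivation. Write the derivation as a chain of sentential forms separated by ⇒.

B ⇒ BB   [B ::= B B]
BB ⇒ {B}B   [B ::= { B }]
{B}B ⇒ {BB}B   [B ::= B B]
{BB}B ⇒ {{B}B}B   [B ::= { B }]
{{B}B}B ⇒ {{{}}B}B   [B ::= { }]
{{{}}B}B ⇒ {{{}}{B}}B   [B ::= { B }]
{{{}}{B}}B ⇒ {{{}}{S}}B   [B ::= S]
{{{}}{S}}B ⇒ {{{}}{()}}B   [S ::= ( )]
{{{}}{()}}B ⇒ {{{}}{()}}S   [B ::= S]
{{{}}{()}}S ⇒ {{{}}{()}}()   [S ::= ( )]

B ⇒ BB ⇒ {B}B ⇒ {BB}B ⇒ {{B}B}B ⇒ {{{}}B}B ⇒ {{{}}{B}}B ⇒ {{{}}{S}}B ⇒ {{{}}{()}}B ⇒ {{{}}{()}}S ⇒ {{{}}{()}}()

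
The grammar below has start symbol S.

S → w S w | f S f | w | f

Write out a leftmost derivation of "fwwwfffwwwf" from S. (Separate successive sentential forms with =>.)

S => fSf   [S → f S f]
fSf => fwSwf   [S → w S w]
fwSwf => fwwSwwf   [S → w S w]
fwwSwwf => fwwwSwwwf   [S → w S w]
fwwwSwwwf => fwwwfSfwwwf   [S → f S f]
fwwwfSfwwwf => fwwwfffwwwf   [S → f]

S => fSf => fwSwf => fwwSwwf => fwwwSwwwf => fwwwfSfwwwf => fwwwfffwwwf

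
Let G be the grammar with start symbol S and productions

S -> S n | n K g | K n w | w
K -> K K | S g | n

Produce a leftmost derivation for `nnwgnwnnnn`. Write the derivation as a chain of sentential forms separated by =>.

S => Sn => Snn => Snnn => Snnnn => Knwnnnn => Sgnwnnnn => Knwgnwnnnn => nnwgnwnnnn

S => Sn   [S -> S n]
Sn => Snn   [S -> S n]
Snn => Snnn   [S -> S n]
Snnn => Snnnn   [S -> S n]
Snnnn => Knwnnnn   [S -> K n w]
Knwnnnn => Sgnwnnnn   [K -> S g]
Sgnwnnnn => Knwgnwnnnn   [S -> K n w]
Knwgnwnnnn => nnwgnwnnnn   [K -> n]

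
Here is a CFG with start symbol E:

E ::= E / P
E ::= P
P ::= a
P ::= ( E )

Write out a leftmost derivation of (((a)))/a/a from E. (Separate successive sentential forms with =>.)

E => E/P => E/P/P => P/P/P => (E)/P/P => (P)/P/P => ((E))/P/P => ((P))/P/P => (((E)))/P/P => (((P)))/P/P => (((a)))/P/P => (((a)))/a/P => (((a)))/a/a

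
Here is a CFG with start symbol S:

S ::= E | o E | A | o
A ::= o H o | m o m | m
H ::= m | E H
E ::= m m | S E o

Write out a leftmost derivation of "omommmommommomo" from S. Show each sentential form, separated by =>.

S => A   [S ::= A]
A => oHo   [A ::= o H o]
oHo => oEHo   [H ::= E H]
oEHo => oSEoHo   [E ::= S E o]
oSEoHo => oEEoHo   [S ::= E]
oEEoHo => oSEoEoHo   [E ::= S E o]
oSEoEoHo => oEEoEoHo   [S ::= E]
oEEoEoHo => oSEoEoEoHo   [E ::= S E o]
oSEoEoEoHo => oAEoEoEoHo   [S ::= A]
oAEoEoEoHo => omomEoEoEoHo   [A ::= m o m]
omomEoEoEoHo => omommmoEoEoHo   [E ::= m m]
omommmoEoEoHo => omommmommoEoHo   [E ::= m m]
omommmommoEoHo => omommmommommoHo   [E ::= m m]
omommmommommoHo => omommmommommomo   [H ::= m]

S=>A=>oHo=>oEHo=>oSEoHo=>oEEoHo=>oSEoEoHo=>oEEoEoHo=>oSEoEoEoHo=>oAEoEoEoHo=>omomEoEoEoHo=>omommmoEoEoHo=>omommmommoEoHo=>omommmommommoHo=>omommmommommomo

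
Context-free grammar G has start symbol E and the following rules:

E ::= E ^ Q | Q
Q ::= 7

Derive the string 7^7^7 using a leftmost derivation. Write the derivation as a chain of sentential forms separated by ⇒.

E ⇒ E^Q ⇒ E^Q^Q ⇒ Q^Q^Q ⇒ 7^Q^Q ⇒ 7^7^Q ⇒ 7^7^7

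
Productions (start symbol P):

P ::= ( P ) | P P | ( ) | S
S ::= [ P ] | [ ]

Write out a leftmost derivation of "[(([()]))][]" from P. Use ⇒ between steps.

P ⇒ PP   [P ::= P P]
PP ⇒ SP   [P ::= S]
SP ⇒ [P]P   [S ::= [ P ]]
[P]P ⇒ [(P)]P   [P ::= ( P )]
[(P)]P ⇒ [((P))]P   [P ::= ( P )]
[((P))]P ⇒ [((S))]P   [P ::= S]
[((S))]P ⇒ [(([P]))]P   [S ::= [ P ]]
[(([P]))]P ⇒ [(([()]))]P   [P ::= ( )]
[(([()]))]P ⇒ [(([()]))]S   [P ::= S]
[(([()]))]S ⇒ [(([()]))][]   [S ::= [ ]]

P⇒PP⇒SP⇒[P]P⇒[(P)]P⇒[((P))]P⇒[((S))]P⇒[(([P]))]P⇒[(([()]))]P⇒[(([()]))]S⇒[(([()]))][]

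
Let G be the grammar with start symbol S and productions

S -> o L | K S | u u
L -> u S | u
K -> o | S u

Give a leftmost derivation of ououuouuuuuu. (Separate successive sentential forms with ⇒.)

S ⇒ KS ⇒ SuS ⇒ KSuS ⇒ SuSuS ⇒ oLuSuS ⇒ ouSuSuS ⇒ ouoLuSuS ⇒ ououuSuS ⇒ ououuoLuS ⇒ ououuouSuS ⇒ ououuouuuuS ⇒ ououuouuuuuu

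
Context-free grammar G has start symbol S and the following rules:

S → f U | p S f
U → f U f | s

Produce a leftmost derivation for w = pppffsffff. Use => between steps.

S => pSf   [S → p S f]
pSf => ppSff   [S → p S f]
ppSff => pppSfff   [S → p S f]
pppSfff => pppfUfff   [S → f U]
pppfUfff => pppffUffff   [U → f U f]
pppffUffff => pppffsffff   [U → s]

S=>pSf=>ppSff=>pppSfff=>pppfUfff=>pppffUffff=>pppffsffff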